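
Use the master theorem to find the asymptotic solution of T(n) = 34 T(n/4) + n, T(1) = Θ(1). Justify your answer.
T(n) = Θ(n^(log_4 34))

Master theorem: compare f(n) = n to n^(log_4 34) where log_4 34 ≈ 2.544. Since 1 < log_4 34, we have f(n) = O(n^(log_4 34 − ε)) for some ε > 0 — Case 1. Hence T(n) = Θ(n^(log_4 34)).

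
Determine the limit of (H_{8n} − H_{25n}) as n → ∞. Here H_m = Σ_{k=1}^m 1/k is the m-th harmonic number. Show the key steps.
lim = ln(8/25)

Euler-Maclaurin gives H_m = ln m + γ + 1/(2m) + O(1/m^2). The γ and O(1/m) terms cancel in the difference:
  H_{8n} − H_{25n} = ln(8n) − ln(25n) + O(1/n) = ln(8/25) + O(1/n).
Hence the limit is ln(8/25).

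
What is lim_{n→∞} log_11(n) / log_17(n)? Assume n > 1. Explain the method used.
lim = ln(17) / ln(11) = log_11(17)

Change of base: log_11(n) = ln n / ln 11 and log_17(n) = ln n / ln 17. The ratio is (ln n / ln 11) · (ln 17 / ln n) = ln 17 / ln 11, a constant independent of n. So the limit is ln 17 / ln 11 = log_11(17).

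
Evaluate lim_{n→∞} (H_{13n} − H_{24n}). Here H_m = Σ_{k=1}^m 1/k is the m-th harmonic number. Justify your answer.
lim = ln(13/24)

Euler-Maclaurin gives H_m = ln m + γ + 1/(2m) + O(1/m^2). The γ and O(1/m) terms cancel in the difference:
  H_{13n} − H_{24n} = ln(13n) − ln(24n) + O(1/n) = ln(13/24) + O(1/n).
Hence the limit is ln(13/24).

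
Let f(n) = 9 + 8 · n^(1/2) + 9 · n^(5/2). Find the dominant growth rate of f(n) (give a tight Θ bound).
f(n) ∈ Θ(n^(5/2))

Compare the terms by growth order. For large n, n^a · (log n)^b dominates n^a' · (log n)^b' iff a > a', or (a = a' and b > b'). Ranking the 3 terms shows the dominant one is 9 · n^(5/2). Hence f(n) ∈ Θ(n^(5/2)).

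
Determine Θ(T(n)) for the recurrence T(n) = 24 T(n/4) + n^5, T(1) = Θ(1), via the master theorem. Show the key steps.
T(n) = Θ(n^5)

log_4 24 ≈ 2.292. f(n) = n^5 dominates n^(log_4 24) since 5 > 2.292, and the regularity condition a·f(n/b) = 24·(n/4)^5 = (24/1024)·n^5 ≤ c·f(n) holds with c = 24/1024 ≈ 0.0234 < 1. So this is Case 3: T(n) = Θ(f(n)) = Θ(n^5).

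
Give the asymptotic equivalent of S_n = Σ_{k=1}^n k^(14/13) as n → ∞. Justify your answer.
S_n ~ (13/27) · n^(27/13)

Integral comparison: Σ_{k=1}^n k^(14/13) = ∫_0^n x^(14/13) dx + O(n^(14/13)). The integral is n^(1 + 14/13) / (1 + 14/13) = n^((14+13)/13) / ((14+13)/13) = (13/27) · n^(27/13).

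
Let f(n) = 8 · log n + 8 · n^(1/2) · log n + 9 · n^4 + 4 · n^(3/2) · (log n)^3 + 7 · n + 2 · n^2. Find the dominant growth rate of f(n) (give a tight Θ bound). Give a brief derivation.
f(n) ∈ Θ(n^4)

Compare the terms by growth order. For large n, n^a · (log n)^b dominates n^a' · (log n)^b' iff a > a', or (a = a' and b > b'). Ranking the 6 terms shows the dominant one is 9 · n^4. Hence f(n) ∈ Θ(n^4).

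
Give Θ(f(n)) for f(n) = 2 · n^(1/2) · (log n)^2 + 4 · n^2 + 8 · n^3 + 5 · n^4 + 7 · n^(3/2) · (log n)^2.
f(n) ∈ Θ(n^4)

Compare the terms by growth order. For large n, n^a · (log n)^b dominates n^a' · (log n)^b' iff a > a', or (a = a' and b > b'). Ranking the 5 terms shows the dominant one is 5 · n^4. Hence f(n) ∈ Θ(n^4).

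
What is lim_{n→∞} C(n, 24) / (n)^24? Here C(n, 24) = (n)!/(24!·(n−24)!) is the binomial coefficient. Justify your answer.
lim = 1/24! = 1/620448401733239439360000

With N = n → ∞: C(N, 24) / N^24 = [N(N−1)…(N−23)] / (24! · N^24) = (1/24!) · 1 · (1 − 1/n) · … · (1 − 23/n). Each factor → 1 as N → ∞, so the limit is 1/24! = 1/620448401733239439360000.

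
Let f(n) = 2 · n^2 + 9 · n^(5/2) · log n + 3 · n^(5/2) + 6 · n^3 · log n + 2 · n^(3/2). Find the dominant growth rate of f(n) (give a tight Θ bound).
f(n) ∈ Θ(n^3 · log n)

Compare the terms by growth order. For large n, n^a · (log n)^b dominates n^a' · (log n)^b' iff a > a', or (a = a' and b > b'). Ranking the 5 terms shows the dominant one is 6 · n^3 · log n. Hence f(n) ∈ Θ(n^3 · log n).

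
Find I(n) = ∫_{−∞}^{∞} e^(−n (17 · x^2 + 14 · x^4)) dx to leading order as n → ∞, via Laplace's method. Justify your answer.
I(n) ~ sqrt(π/(17n))

φ(x) = 17 · x^2 + 14 · x^4 has its unique global minimum at x* = 0 (since φ'(x) = 34x + 56x^3 = 0 only at x = 0 for real x with both coefficients positive, and φ → ∞ as |x| → ∞). At x* = 0, φ(0) = 0 and φ''(0) = 34. Laplace's method then gives
  I(n) ~ sqrt(2π / (n · φ''(0))) · e^(−n φ(0)) = sqrt(2π / (34n)) = sqrt(π/(17n)).
The 14 · x^4 term contributes only at subleading order (an O(1/n) relative correction).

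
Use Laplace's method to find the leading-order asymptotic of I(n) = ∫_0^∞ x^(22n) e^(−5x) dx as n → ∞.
I(n) ~ (sqrt(2π·22n) / 5) · (22n/(5e))^(22n)

Write the integrand as exp(22n ln x − 5x) and set f(x) = 22n ln x − 5x. Then f'(x) = 22n/x − 5 = 0 at x* = 22n/5, and f''(x*) = −22n/x*^2 = −5^2/(22n). Laplace's method (interior maximum) gives
  I(n) ~ e^(f(x*)) · sqrt(2π / |f''(x*)|)
        = exp(22n ln(22n/5) − 22n) · sqrt(2π · 22n / 5^2)
        = (22n/5)^(22n) e^(−22n) · sqrt(2π·22n) / 5
        = (sqrt(2π·22n) / 5) · (22n/(5e))^(22n).
This matches Γ(22n+1)/5^(22n+1) with Stirling applied to Γ.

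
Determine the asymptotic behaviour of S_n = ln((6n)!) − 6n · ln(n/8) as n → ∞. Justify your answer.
S_n ~ 6n · (ln 48 − 1) + O(ln n)

Stirling: ln((6n)!) = 6n ln(6n) − 6n + O(ln n).
  S_n = 6n ln(6n) − 6n − 6n ln(n/8) + O(ln n)
      = 6n ln(6n) − 6n ln n + 6n ln 8 − 6n + O(ln n)
      = 6n ln 6 + 6n ln 8 − 6n + O(ln n)
      = 6n (ln 48 − 1) + O(ln n).
Numerically ln(48) − 1 ≈ 2.8712.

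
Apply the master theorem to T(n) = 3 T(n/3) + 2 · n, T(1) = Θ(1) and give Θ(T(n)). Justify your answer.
T(n) = Θ(n log n)

log_3 3 = 1, and f(n) = 2 · n = Θ(n^(log_3 3)). This is Case 2 of the master theorem: T(n) = Θ(f(n) · log n) = Θ(n log n).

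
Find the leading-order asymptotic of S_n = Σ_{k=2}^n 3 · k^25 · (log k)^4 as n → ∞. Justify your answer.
S_n ~ 3 · n^26 · (log n)^4 / 26

By integral comparison, S_n = ∫_1^n 3 · x^25 · (log x)^4 dx + O(n^25 · (log n)^4). For the integral, the leading term of ∫_1^n x^25 (log x)^4 dx is n^26/26 · (log n)^4 (by repeated integration by parts; each step lowers the log-exponent and produces a relatively O(1/log n) correction). Hence S_n ~ 3 · n^26 · (log n)^4 / 26.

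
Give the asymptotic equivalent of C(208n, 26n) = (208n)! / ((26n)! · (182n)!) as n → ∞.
C(208n, 26n) ~ (16777216/823543)^(26n) · sqrt(4/(7π·26n))

Write N = 26n. Apply Stirling to each factorial:
  (8N)! ~ sqrt(2π·8N) · (8N/e)^(8N),
  N! ~ sqrt(2π N) · (N/e)^N,
  (7N)! ~ sqrt(2π·7N) · (7N/e)^(7N).
The exponential factors combine to (8N)^(8N) / (N^N · (7N)^(7N)) = 8^(8N)/7^(7N) = (8^8/7^7)^N = (16777216/823543)^N.
The square-root prefactors combine to sqrt(2π·8N) / (sqrt(2π N)·sqrt(2π·7N)) = sqrt(8 / (2π·7·N)) = sqrt(4/(7π·26n)).
Substituting N = 26n: C(208n, 26n) ~ (16777216/823543)^(26n) · sqrt(4/(7π·26n)).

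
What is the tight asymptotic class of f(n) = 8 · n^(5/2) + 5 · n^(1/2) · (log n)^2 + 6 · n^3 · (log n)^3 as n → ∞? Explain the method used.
f(n) ∈ Θ(n^3 · (log n)^3)

Compare the terms by growth order. For large n, n^a · (log n)^b dominates n^a' · (log n)^b' iff a > a', or (a = a' and b > b'). Ranking the 3 terms shows the dominant one is 6 · n^3 · (log n)^3. Hence f(n) ∈ Θ(n^3 · (log n)^3).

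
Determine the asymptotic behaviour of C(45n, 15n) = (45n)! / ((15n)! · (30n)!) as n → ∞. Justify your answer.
C(45n, 15n) ~ (27/4)^(15n) · sqrt(3/(4π·15n))

Write N = 15n. Apply Stirling to each factorial:
  (3N)! ~ sqrt(2π·3N) · (3N/e)^(3N),
  N! ~ sqrt(2π N) · (N/e)^N,
  (2N)! ~ sqrt(2π·2N) · (2N/e)^(2N).
The exponential factors combine to (3N)^(3N) / (N^N · (2N)^(2N)) = 3^(3N)/2^(2N) = (3^3/2^2)^N = (27/4)^N.
The square-root prefactors combine to sqrt(2π·3N) / (sqrt(2π N)·sqrt(2π·2N)) = sqrt(3 / (2π·2·N)) = sqrt(3/(4π·15n)).
Substituting N = 15n: C(45n, 15n) ~ (27/4)^(15n) · sqrt(3/(4π·15n)).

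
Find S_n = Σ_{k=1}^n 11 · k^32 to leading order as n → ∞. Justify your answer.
S_n ~ n^33 / 3

By integral comparison (Euler-Maclaurin), Σ_{k=1}^n 11 · k^32 = 11 · ∫_0^n x^32 dx + O(n^32) = 11 · n^33/33 = n^33 / 3 + O(n^32). (Equivalently, Faulhaber's formula gives the same leading term.)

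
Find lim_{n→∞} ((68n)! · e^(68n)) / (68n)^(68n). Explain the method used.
lim = ∞

Stirling: (68n)! ~ sqrt(2π·68n) · (68n/e)^(68n). Hence
  (68n)! · e^(68n) / (68n)^(68n) ~ sqrt(2π·68n) = sqrt(2π·68) · sqrt(n) → ∞.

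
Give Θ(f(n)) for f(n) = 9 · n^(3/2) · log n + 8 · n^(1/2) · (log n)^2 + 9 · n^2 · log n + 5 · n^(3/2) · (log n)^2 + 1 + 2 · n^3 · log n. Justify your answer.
f(n) ∈ Θ(n^3 · log n)

Compare the terms by growth order. For large n, n^a · (log n)^b dominates n^a' · (log n)^b' iff a > a', or (a = a' and b > b'). Ranking the 6 terms shows the dominant one is 2 · n^3 · log n. Hence f(n) ∈ Θ(n^3 · log n).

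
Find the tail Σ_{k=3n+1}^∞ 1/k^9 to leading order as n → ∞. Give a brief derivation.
Σ_{k>3n} 1/k^9 ~ 1/(8 · (3n)^8)

Compare to the integral: ∫_{3n}^∞ x^(−9) dx = [−x^(−8)/8]_{3n}^∞ = 1/((9−1)·(3n)^8). Euler-Maclaurin then gives
  Σ_{k>3n} 1/k^9 = ∫_{3n}^∞ dx/x^9 − 1/(2·(3n)^9) + O(1/(3n)^10).
(Equivalently this is ζ(9) − Σ_{k≤3n} 1/k^9.)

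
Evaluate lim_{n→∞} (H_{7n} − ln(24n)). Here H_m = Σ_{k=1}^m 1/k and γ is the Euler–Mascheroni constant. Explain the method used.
lim = ln(7/24) + γ

By Euler-Maclaurin, H_m = ln m + γ + O(1/m). So
  H_{7n} − ln(24n) = ln(7n) + γ − ln(24n) + O(1/n)
                       = ln(7/24) + γ + O(1/n).
Hence the limit is ln(7/24) + γ.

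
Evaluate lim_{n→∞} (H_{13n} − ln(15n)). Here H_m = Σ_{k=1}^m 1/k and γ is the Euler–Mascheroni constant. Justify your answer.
lim = ln(13/15) + γ

By Euler-Maclaurin, H_m = ln m + γ + O(1/m). So
  H_{13n} − ln(15n) = ln(13n) + γ − ln(15n) + O(1/n)
                       = ln(13/15) + γ + O(1/n).
Hence the limit is ln(13/15) + γ.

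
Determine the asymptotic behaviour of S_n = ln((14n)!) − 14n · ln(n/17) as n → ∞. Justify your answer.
S_n ~ 14n · (ln 238 − 1) + O(ln n)

Stirling: ln((14n)!) = 14n ln(14n) − 14n + O(ln n).
  S_n = 14n ln(14n) − 14n − 14n ln(n/17) + O(ln n)
      = 14n ln(14n) − 14n ln n + 14n ln 17 − 14n + O(ln n)
      = 14n ln 14 + 14n ln 17 − 14n + O(ln n)
      = 14n (ln 238 − 1) + O(ln n).
Numerically ln(238) − 1 ≈ 4.4723.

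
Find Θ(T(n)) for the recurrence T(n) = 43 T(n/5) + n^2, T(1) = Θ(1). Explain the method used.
T(n) = Θ(n^(log_5 43))

Master theorem: compare f(n) = n^2 to n^(log_5 43) where log_5 43 ≈ 2.337. Since 2 < log_5 43, we have f(n) = O(n^(log_5 43 − ε)) for some ε > 0 — Case 1. Hence T(n) = Θ(n^(log_5 43)).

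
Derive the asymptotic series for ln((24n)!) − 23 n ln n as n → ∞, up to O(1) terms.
ln((24n)!) − 23 n ln n = n ln n + 24(ln 24 − 1) n + (1/2) ln(2π·24n) + O(1/n)

Stirling: ln((24n)!) = 24n ln(24n) − 24n + (1/2) ln(2π·24n) + O(1/n).
Expand 24n ln(24n) = 24n (ln n + ln 24) = 24n ln n + 24n ln 24.
Subtract 23n ln n: leading term is (24 − 23) n ln n = n ln n. The next term is 24n ln 24 − 24n = 24(ln 24 − 1) n. Then the (1/2) ln(2π·24n) correction.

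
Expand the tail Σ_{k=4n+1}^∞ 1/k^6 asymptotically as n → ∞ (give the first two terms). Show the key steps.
Σ_{k>4n} 1/k^6 = 1/(5 · (4n)^5) − 1/(2 · (4n)^6) + O(1/(4n)^7)

Compare to the integral: ∫_{4n}^∞ x^(−6) dx = [−x^(−5)/5]_{4n}^∞ = 1/((6−1)·(4n)^5). The Euler-Maclaurin correction adds −f(4n)/2 = −1/(2·(4n)^6). Euler-Maclaurin then gives
  Σ_{k>4n} 1/k^6 = ∫_{4n}^∞ dx/x^6 − 1/(2·(4n)^6) + O(1/(4n)^7).
(Equivalently this is ζ(6) − Σ_{k≤4n} 1/k^6.)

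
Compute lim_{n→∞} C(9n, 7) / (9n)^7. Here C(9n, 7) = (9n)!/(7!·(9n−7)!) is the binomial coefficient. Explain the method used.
lim = 1/7! = 1/5040

With N = 9n → ∞: C(N, 7) / N^7 = [N(N−1)…(N−6)] / (7! · N^7) = (1/7!) · 1 · (1 − 1/(9n)) · … · (1 − 6/(9n)). Each factor → 1 as N → ∞, so the limit is 1/7! = 1/5040.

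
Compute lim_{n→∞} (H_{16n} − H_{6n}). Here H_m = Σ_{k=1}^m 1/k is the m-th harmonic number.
lim = ln(16/6) = ln(8/3)

Euler-Maclaurin gives H_m = ln m + γ + 1/(2m) + O(1/m^2). The γ and O(1/m) terms cancel in the difference:
  H_{16n} − H_{6n} = ln(16n) − ln(6n) + O(1/n) = ln(16/6) + O(1/n).
Hence the limit is ln(16/6) = ln(8/3).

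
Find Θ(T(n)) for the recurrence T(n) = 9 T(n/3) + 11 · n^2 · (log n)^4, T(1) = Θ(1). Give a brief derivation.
T(n) = Θ(n^2 · (log n)^5)

Here log_3 9 = 2 and f(n) = 11 · n^2 · (log n)^4 = Θ(n^(log_3 9) · (log n)^4). This is the extended Case 2 of the master theorem (f matches the critical exponent up to log factors), giving T(n) = Θ(n^(log_3 9) · (log n)^(4+1)) = Θ(n^2 · (log n)^5).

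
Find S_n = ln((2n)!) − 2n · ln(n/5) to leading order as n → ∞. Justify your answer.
S_n ~ 2n · (ln 10 − 1) + O(ln n)

Stirling: ln((2n)!) = 2n ln(2n) − 2n + O(ln n).
  S_n = 2n ln(2n) − 2n − 2n ln(n/5) + O(ln n)
      = 2n ln(2n) − 2n ln n + 2n ln 5 − 2n + O(ln n)
      = 2n ln 2 + 2n ln 5 − 2n + O(ln n)
      = 2n (ln 10 − 1) + O(ln n).
Numerically ln(10) − 1 ≈ 1.3026.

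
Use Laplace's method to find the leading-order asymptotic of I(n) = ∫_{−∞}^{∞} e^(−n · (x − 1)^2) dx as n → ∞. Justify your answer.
I(n) = sqrt(π/n)

Here φ(x) = (x − 1)^2 has its unique minimum at x* = 1 with φ(x*) = 0 and φ''(x*) = 2. Laplace's method gives
  I(n) ~ e^(−n φ(x*)) · sqrt(2π / (n · φ''(x*))) = sqrt(2π / (2n)) = sqrt(π/n).
This is exact: substituting u = (x − 1)·sqrt(n) gives I(n) = (1/sqrt(n)) ∫_{−∞}^{∞} e^(−u^2) du = sqrt(π/n).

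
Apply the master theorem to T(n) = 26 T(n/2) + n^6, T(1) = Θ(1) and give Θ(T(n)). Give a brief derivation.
T(n) = Θ(n^6)

log_2 26 ≈ 4.700. f(n) = n^6 dominates n^(log_2 26) since 6 > 4.700, and the regularity condition a·f(n/b) = 26·(n/2)^6 = (26/64)·n^6 ≤ c·f(n) holds with c = 26/64 ≈ 0.406 < 1. So this is Case 3: T(n) = Θ(f(n)) = Θ(n^6).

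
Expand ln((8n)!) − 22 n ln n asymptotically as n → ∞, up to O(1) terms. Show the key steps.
ln((8n)!) − 22 n ln n = −14 n ln n + 8(ln 8 − 1) n + (1/2) ln(2π·8n) + O(1/n)

Stirling: ln((8n)!) = 8n ln(8n) − 8n + (1/2) ln(2π·8n) + O(1/n).
Expand 8n ln(8n) = 8n (ln n + ln 8) = 8n ln n + 8n ln 8.
Subtract 22n ln n: leading term is (8 − 22) n ln n = −14 n ln n. The next term is 8n ln 8 − 8n = 8(ln 8 − 1) n. Then the (1/2) ln(2π·8n) correction.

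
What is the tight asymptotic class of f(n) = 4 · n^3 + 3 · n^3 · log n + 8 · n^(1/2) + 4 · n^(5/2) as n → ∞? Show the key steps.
f(n) ∈ Θ(n^3 · log n)

Compare the terms by growth order. For large n, n^a · (log n)^b dominates n^a' · (log n)^b' iff a > a', or (a = a' and b > b'). Ranking the 4 terms shows the dominant one is 3 · n^3 · log n. Hence f(n) ∈ Θ(n^3 · log n).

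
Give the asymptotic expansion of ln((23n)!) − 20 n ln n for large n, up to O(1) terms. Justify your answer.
ln((23n)!) − 20 n ln n = 3 n ln n + 23(ln 23 − 1) n + (1/2) ln(2π·23n) + O(1/n)

Stirling: ln((23n)!) = 23n ln(23n) − 23n + (1/2) ln(2π·23n) + O(1/n).
Expand 23n ln(23n) = 23n (ln n + ln 23) = 23n ln n + 23n ln 23.
Subtract 20n ln n: leading term is (23 − 20) n ln n = 3 n ln n. The next term is 23n ln 23 − 23n = 23(ln 23 − 1) n. Then the (1/2) ln(2π·23n) correction.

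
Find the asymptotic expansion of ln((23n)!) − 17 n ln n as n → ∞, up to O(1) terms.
ln((23n)!) − 17 n ln n = 6 n ln n + 23(ln 23 − 1) n + (1/2) ln(2π·23n) + O(1/n)

Stirling: ln((23n)!) = 23n ln(23n) − 23n + (1/2) ln(2π·23n) + O(1/n).
Expand 23n ln(23n) = 23n (ln n + ln 23) = 23n ln n + 23n ln 23.
Subtract 17n ln n: leading term is (23 − 17) n ln n = 6 n ln n. The next term is 23n ln 23 − 23n = 23(ln 23 − 1) n. Then the (1/2) ln(2π·23n) correction.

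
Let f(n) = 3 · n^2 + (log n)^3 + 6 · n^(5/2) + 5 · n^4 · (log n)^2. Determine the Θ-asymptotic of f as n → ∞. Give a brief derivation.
f(n) ∈ Θ(n^4 · (log n)^2)

Compare the terms by growth order. For large n, n^a · (log n)^b dominates n^a' · (log n)^b' iff a > a', or (a = a' and b > b'). Ranking the 4 terms shows the dominant one is 5 · n^4 · (log n)^2. Hence f(n) ∈ Θ(n^4 · (log n)^2).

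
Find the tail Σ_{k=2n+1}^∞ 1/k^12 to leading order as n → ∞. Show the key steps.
Σ_{k>2n} 1/k^12 ~ 1/(11 · (2n)^11)

Compare to the integral: ∫_{2n}^∞ x^(−12) dx = [−x^(−11)/11]_{2n}^∞ = 1/((12−1)·(2n)^11). Euler-Maclaurin then gives
  Σ_{k>2n} 1/k^12 = ∫_{2n}^∞ dx/x^12 − 1/(2·(2n)^12) + O(1/(2n)^13).
(Equivalently this is ζ(12) − Σ_{k≤2n} 1/k^12.)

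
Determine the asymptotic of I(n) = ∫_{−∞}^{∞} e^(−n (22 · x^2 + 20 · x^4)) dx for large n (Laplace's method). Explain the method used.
I(n) ~ sqrt(π/(22n))

φ(x) = 22 · x^2 + 20 · x^4 has its unique global minimum at x* = 0 (since φ'(x) = 44x + 80x^3 = 0 only at x = 0 for real x with both coefficients positive, and φ → ∞ as |x| → ∞). At x* = 0, φ(0) = 0 and φ''(0) = 44. Laplace's method then gives
  I(n) ~ sqrt(2π / (n · φ''(0))) · e^(−n φ(0)) = sqrt(2π / (44n)) = sqrt(π/(22n)).
The 20 · x^4 term contributes only at subleading order (an O(1/n) relative correction).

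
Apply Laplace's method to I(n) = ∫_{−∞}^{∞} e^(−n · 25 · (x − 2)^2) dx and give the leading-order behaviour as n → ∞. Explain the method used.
I(n) = sqrt(π/(25n))

Here φ(x) = 25 · (x − 2)^2 has its unique minimum at x* = 2 with φ(x*) = 0 and φ''(x*) = 50. Laplace's method gives
  I(n) ~ e^(−n φ(x*)) · sqrt(2π / (n · φ''(x*))) = sqrt(2π / (50n)) = sqrt(π/(25n)).
This is exact: substituting u = (x − 2)·sqrt(25n) gives I(n) = (1/sqrt(25n)) ∫_{−∞}^{∞} e^(−u^2) du = sqrt(π/(25n)).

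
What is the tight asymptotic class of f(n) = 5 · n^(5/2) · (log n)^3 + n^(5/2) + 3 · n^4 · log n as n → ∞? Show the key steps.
f(n) ∈ Θ(n^4 · log n)

Compare the terms by growth order. For large n, n^a · (log n)^b dominates n^a' · (log n)^b' iff a > a', or (a = a' and b > b'). Ranking the 3 terms shows the dominant one is 3 · n^4 · log n. Hence f(n) ∈ Θ(n^4 · log n).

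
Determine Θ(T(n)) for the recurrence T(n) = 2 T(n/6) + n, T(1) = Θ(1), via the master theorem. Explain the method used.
T(n) = Θ(n)

log_6 2 ≈ 0.387. f(n) = n dominates n^(log_6 2) since 1 > 0.387, and the regularity condition a·f(n/b) = 2·(n/6)^1 = (2/6)·n ≤ c·f(n) holds with c = 2/6 ≈ 0.333 < 1. So this is Case 3: T(n) = Θ(f(n)) = Θ(n).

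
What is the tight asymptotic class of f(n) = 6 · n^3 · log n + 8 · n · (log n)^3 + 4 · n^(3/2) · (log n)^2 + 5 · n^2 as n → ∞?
f(n) ∈ Θ(n^3 · log n)

Compare the terms by growth order. For large n, n^a · (log n)^b dominates n^a' · (log n)^b' iff a > a', or (a = a' and b > b'). Ranking the 4 terms shows the dominant one is 6 · n^3 · log n. Hence f(n) ∈ Θ(n^3 · log n).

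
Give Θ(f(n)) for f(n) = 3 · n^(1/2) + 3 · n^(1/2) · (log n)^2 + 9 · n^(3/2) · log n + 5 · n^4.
f(n) ∈ Θ(n^4)

Compare the terms by growth order. For large n, n^a · (log n)^b dominates n^a' · (log n)^b' iff a > a', or (a = a' and b > b'). Ranking the 4 terms shows the dominant one is 5 · n^4. Hence f(n) ∈ Θ(n^4).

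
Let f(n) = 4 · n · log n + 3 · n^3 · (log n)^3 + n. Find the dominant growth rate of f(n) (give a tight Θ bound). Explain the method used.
f(n) ∈ Θ(n^3 · (log n)^3)

Compare the terms by growth order. For large n, n^a · (log n)^b dominates n^a' · (log n)^b' iff a > a', or (a = a' and b > b'). Ranking the 3 terms shows the dominant one is 3 · n^3 · (log n)^3. Hence f(n) ∈ Θ(n^3 · (log n)^3).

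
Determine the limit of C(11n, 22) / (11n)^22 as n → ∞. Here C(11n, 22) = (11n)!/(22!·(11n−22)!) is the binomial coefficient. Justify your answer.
lim = 1/22! = 1/1124000727777607680000

With N = 11n → ∞: C(N, 22) / N^22 = [N(N−1)…(N−21)] / (22! · N^22) = (1/22!) · 1 · (1 − 1/(11n)) · … · (1 − 21/(11n)). Each factor → 1 as N → ∞, so the limit is 1/22! = 1/1124000727777607680000.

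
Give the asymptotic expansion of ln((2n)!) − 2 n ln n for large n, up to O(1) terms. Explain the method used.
ln((2n)!) − 2 n ln n = 2(ln 2 − 1) n + (1/2) ln(2π·2n) + O(1/n)

Stirling: ln((2n)!) = 2n ln(2n) − 2n + (1/2) ln(2π·2n) + O(1/n).
Since 2n ln(2n) = 2n ln n + 2n ln 2, subtracting 2n ln n cancels the n ln n term exactly. What remains is 2(ln 2 − 1) n + (1/2) ln(2π·2n) + O(1/n).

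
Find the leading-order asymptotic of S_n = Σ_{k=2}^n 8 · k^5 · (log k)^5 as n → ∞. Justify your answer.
S_n ~ 4 · n^6 · (log n)^5 / 3

By integral comparison, S_n = ∫_1^n 8 · x^5 · (log x)^5 dx + O(n^5 · (log n)^5). For the integral, the leading term of ∫_1^n x^5 (log x)^5 dx is n^6/6 · (log n)^5 (by repeated integration by parts; each step lowers the log-exponent and produces a relatively O(1/log n) correction). Hence S_n ~ 4 · n^6 · (log n)^5 / 3.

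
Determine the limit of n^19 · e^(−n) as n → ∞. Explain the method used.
lim = 0

Exponentials with base > 1 dominate every fixed polynomial: for any fixed c, n^c / e^n → 0 as n → ∞ (e.g. by the ratio test, or since e^n grows faster than any power of n). Hence n^19 · e^(−n) = n^19 / e^n → 0.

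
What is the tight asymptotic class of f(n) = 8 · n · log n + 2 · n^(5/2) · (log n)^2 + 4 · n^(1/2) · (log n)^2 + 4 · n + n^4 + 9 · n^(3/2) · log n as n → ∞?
f(n) ∈ Θ(n^4)

Compare the terms by growth order. For large n, n^a · (log n)^b dominates n^a' · (log n)^b' iff a > a', or (a = a' and b > b'). Ranking the 6 terms shows the dominant one is n^4. Hence f(n) ∈ Θ(n^4).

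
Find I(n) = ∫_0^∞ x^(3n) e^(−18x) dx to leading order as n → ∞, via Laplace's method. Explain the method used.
I(n) ~ (sqrt(2π·3n) / 18) · (3n/(18e))^(3n)

Write the integrand as exp(3n ln x − 18x) and set f(x) = 3n ln x − 18x. Then f'(x) = 3n/x − 18 = 0 at x* = 3n/18, and f''(x*) = −3n/x*^2 = −18^2/(3n). Laplace's method (interior maximum) gives
  I(n) ~ e^(f(x*)) · sqrt(2π / |f''(x*)|)
        = exp(3n ln(3n/18) − 3n) · sqrt(2π · 3n / 18^2)
        = (3n/18)^(3n) e^(−3n) · sqrt(2π·3n) / 18
        = (sqrt(2π·3n) / 18) · (3n/(18e))^(3n).
This matches Γ(3n+1)/18^(3n+1) with Stirling applied to Γ.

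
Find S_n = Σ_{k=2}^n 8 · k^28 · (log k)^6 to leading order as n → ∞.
S_n ~ 8 · n^29 · (log n)^6 / 29

By integral comparison, S_n = ∫_1^n 8 · x^28 · (log x)^6 dx + O(n^28 · (log n)^6). For the integral, the leading term of ∫_1^n x^28 (log x)^6 dx is n^29/29 · (log n)^6 (by repeated integration by parts; each step lowers the log-exponent and produces a relatively O(1/log n) correction). Hence S_n ~ 8 · n^29 · (log n)^6 / 29.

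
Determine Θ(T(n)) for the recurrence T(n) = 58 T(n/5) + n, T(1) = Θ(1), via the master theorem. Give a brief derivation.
T(n) = Θ(n^(log_5 58))

Master theorem: compare f(n) = n to n^(log_5 58) where log_5 58 ≈ 2.523. Since 1 < log_5 58, we have f(n) = O(n^(log_5 58 − ε)) for some ε > 0 — Case 1. Hence T(n) = Θ(n^(log_5 58)).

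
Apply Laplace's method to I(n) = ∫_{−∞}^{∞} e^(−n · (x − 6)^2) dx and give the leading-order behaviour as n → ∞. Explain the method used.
I(n) = sqrt(π/n)

Here φ(x) = (x − 6)^2 has its unique minimum at x* = 6 with φ(x*) = 0 and φ''(x*) = 2. Laplace's method gives
  I(n) ~ e^(−n φ(x*)) · sqrt(2π / (n · φ''(x*))) = sqrt(2π / (2n)) = sqrt(π/n).
This is exact: substituting u = (x − 6)·sqrt(n) gives I(n) = (1/sqrt(n)) ∫_{−∞}^{∞} e^(−u^2) du = sqrt(π/n).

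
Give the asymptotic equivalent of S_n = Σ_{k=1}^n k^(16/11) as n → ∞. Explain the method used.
S_n ~ (11/27) · n^(27/11)

Integral comparison: Σ_{k=1}^n k^(16/11) = ∫_0^n x^(16/11) dx + O(n^(16/11)). The integral is n^(1 + 16/11) / (1 + 16/11) = n^((16+11)/11) / ((16+11)/11) = (11/27) · n^(27/11).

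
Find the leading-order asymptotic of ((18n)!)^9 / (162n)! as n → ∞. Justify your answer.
((18n)!)^9/(162n)! ~ ((2π·18n)^(8/2) / 3) · 9^(−9·18n)  →  0

Write N = 18n. Stirling: N! ~ sqrt(2π N)(N/e)^N and (9N)! ~ sqrt(2π·9N)·(9N/e)^(9N).
  (N!)^9/(9N)! ~ (2π N)^(9/2) (N/e)^(9N) / [sqrt(2π·9N) (9N/e)^(9N)]
     = (2π N)^(9/2) / sqrt(2π·9N) · (N/(9N))^(9N)
     = (2π N)^((9−1)/2) / 3 · 9^(−9N).
Since 9^9 > 1, the factor 9^(−9N) decays exponentially, so the ratio → 0. Substituting N = 18n gives the stated form.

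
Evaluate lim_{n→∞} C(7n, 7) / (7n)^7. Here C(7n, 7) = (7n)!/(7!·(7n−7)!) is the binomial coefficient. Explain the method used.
lim = 1/7! = 1/5040

With N = 7n → ∞: C(N, 7) / N^7 = [N(N−1)…(N−6)] / (7! · N^7) = (1/7!) · 1 · (1 − 1/(7n)) · … · (1 − 6/(7n)). Each factor → 1 as N → ∞, so the limit is 1/7! = 1/5040.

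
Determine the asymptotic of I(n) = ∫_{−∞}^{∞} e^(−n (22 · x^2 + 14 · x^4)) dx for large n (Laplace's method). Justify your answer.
I(n) ~ sqrt(π/(22n))

φ(x) = 22 · x^2 + 14 · x^4 has its unique global minimum at x* = 0 (since φ'(x) = 44x + 56x^3 = 0 only at x = 0 for real x with both coefficients positive, and φ → ∞ as |x| → ∞). At x* = 0, φ(0) = 0 and φ''(0) = 44. Laplace's method then gives
  I(n) ~ sqrt(2π / (n · φ''(0))) · e^(−n φ(0)) = sqrt(2π / (44n)) = sqrt(π/(22n)).
The 14 · x^4 term contributes only at subleading order (an O(1/n) relative correction).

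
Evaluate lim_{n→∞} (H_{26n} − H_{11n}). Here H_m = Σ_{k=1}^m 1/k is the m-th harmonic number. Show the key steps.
lim = ln(26/11)

Euler-Maclaurin gives H_m = ln m + γ + 1/(2m) + O(1/m^2). The γ and O(1/m) terms cancel in the difference:
  H_{26n} − H_{11n} = ln(26n) − ln(11n) + O(1/n) = ln(26/11) + O(1/n).
Hence the limit is ln(26/11).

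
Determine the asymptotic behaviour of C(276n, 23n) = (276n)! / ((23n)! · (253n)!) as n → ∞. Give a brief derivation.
C(276n, 23n) ~ (8916100448256/285311670611)^(23n) · sqrt(6/(11π·23n))

Write N = 23n. Apply Stirling to each factorial:
  (12N)! ~ sqrt(2π·12N) · (12N/e)^(12N),
  N! ~ sqrt(2π N) · (N/e)^N,
  (11N)! ~ sqrt(2π·11N) · (11N/e)^(11N).
The exponential factors combine to (12N)^(12N) / (N^N · (11N)^(11N)) = 12^(12N)/11^(11N) = (12^12/11^11)^N = (8916100448256/285311670611)^N.
The square-root prefactors combine to sqrt(2π·12N) / (sqrt(2π N)·sqrt(2π·11N)) = sqrt(12 / (2π·11·N)) = sqrt(6/(11π·23n)).
Substituting N = 23n: C(276n, 23n) ~ (8916100448256/285311670611)^(23n) · sqrt(6/(11π·23n)).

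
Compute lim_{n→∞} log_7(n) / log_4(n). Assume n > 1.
lim = ln(4) / ln(7) = log_7(4)

Change of base: log_7(n) = ln n / ln 7 and log_4(n) = ln n / ln 4. The ratio is (ln n / ln 7) · (ln 4 / ln n) = ln 4 / ln 7, a constant independent of n. So the limit is ln 4 / ln 7 = log_7(4).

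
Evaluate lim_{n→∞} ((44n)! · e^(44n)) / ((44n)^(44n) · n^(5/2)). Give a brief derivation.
lim = 0

Stirling: (44n)! ~ sqrt(2π·44n) · (44n/e)^(44n). Hence
  (44n)! · e^(44n) / (44n)^(44n) ~ sqrt(2π·44n).
Dividing by n^(5/2): sqrt(2π·44n) / n^(5/2) = sqrt(2π·44) · n^((1−5)/2), so the expression behaves like sqrt(2π·44) · n^((1−5)/2) → 0.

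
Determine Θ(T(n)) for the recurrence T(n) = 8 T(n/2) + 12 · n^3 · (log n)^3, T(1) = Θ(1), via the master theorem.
T(n) = Θ(n^3 · (log n)^4)

Here log_2 8 = 3 and f(n) = 12 · n^3 · (log n)^3 = Θ(n^(log_2 8) · (log n)^3). This is the extended Case 2 of the master theorem (f matches the critical exponent up to log factors), giving T(n) = Θ(n^(log_2 8) · (log n)^(3+1)) = Θ(n^3 · (log n)^4).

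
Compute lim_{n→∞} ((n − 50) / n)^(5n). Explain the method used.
lim = e^(−250)

Rewrite as (1 − 50/n)^(5n). By the standard limit (1 + x/n)^n → e^x, we have (1 − 50/n)^n → e^(−50), and raising to the 5th power gives e^(−250).
More precisely, ln[(1 − 50/n)^(5n)] = 5n · ln(1 − 50/n) = 5n · (-50/n + O(1/n^2)) = -250 + O(1/n) → -250.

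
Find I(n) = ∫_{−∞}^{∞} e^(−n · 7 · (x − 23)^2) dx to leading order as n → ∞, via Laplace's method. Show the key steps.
I(n) = sqrt(π/(7n))

Here φ(x) = 7 · (x − 23)^2 has its unique minimum at x* = 23 with φ(x*) = 0 and φ''(x*) = 14. Laplace's method gives
  I(n) ~ e^(−n φ(x*)) · sqrt(2π / (n · φ''(x*))) = sqrt(2π / (14n)) = sqrt(π/(7n)).
This is exact: substituting u = (x − 23)·sqrt(7n) gives I(n) = (1/sqrt(7n)) ∫_{−∞}^{∞} e^(−u^2) du = sqrt(π/(7n)).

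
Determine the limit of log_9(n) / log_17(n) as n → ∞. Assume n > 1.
lim = ln(17) / ln(9) = log_9(17)

Change of base: log_9(n) = ln n / ln 9 and log_17(n) = ln n / ln 17. The ratio is (ln n / ln 9) · (ln 17 / ln n) = ln 17 / ln 9, a constant independent of n. So the limit is ln 17 / ln 9 = log_9(17).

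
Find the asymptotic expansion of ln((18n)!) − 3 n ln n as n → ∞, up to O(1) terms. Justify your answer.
ln((18n)!) − 3 n ln n = 15 n ln n + 18(ln 18 − 1) n + (1/2) ln(2π·18n) + O(1/n)

Stirling: ln((18n)!) = 18n ln(18n) − 18n + (1/2) ln(2π·18n) + O(1/n).
Expand 18n ln(18n) = 18n (ln n + ln 18) = 18n ln n + 18n ln 18.
Subtract 3n ln n: leading term is (18 − 3) n ln n = 15 n ln n. The next term is 18n ln 18 − 18n = 18(ln 18 − 1) n. Then the (1/2) ln(2π·18n) correction.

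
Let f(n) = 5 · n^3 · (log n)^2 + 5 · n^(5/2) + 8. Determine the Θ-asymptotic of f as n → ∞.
f(n) ∈ Θ(n^3 · (log n)^2)

Compare the terms by growth order. For large n, n^a · (log n)^b dominates n^a' · (log n)^b' iff a > a', or (a = a' and b > b'). Ranking the 3 terms shows the dominant one is 5 · n^3 · (log n)^2. Hence f(n) ∈ Θ(n^3 · (log n)^2).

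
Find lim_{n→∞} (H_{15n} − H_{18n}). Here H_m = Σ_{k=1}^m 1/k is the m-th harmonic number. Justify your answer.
lim = ln(15/18) = ln(5/6)

Euler-Maclaurin gives H_m = ln m + γ + 1/(2m) + O(1/m^2). The γ and O(1/m) terms cancel in the difference:
  H_{15n} − H_{18n} = ln(15n) − ln(18n) + O(1/n) = ln(15/18) + O(1/n).
Hence the limit is ln(15/18) = ln(5/6).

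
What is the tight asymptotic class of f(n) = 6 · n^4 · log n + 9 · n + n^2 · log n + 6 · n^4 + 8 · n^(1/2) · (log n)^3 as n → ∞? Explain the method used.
f(n) ∈ Θ(n^4 · log n)

Compare the terms by growth order. For large n, n^a · (log n)^b dominates n^a' · (log n)^b' iff a > a', or (a = a' and b > b'). Ranking the 5 terms shows the dominant one is 6 · n^4 · log n. Hence f(n) ∈ Θ(n^4 · log n).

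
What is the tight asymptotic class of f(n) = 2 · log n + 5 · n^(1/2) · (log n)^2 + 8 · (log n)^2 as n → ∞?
f(n) ∈ Θ(n^(1/2) · (log n)^2)

Compare the terms by growth order. For large n, n^a · (log n)^b dominates n^a' · (log n)^b' iff a > a', or (a = a' and b > b'). Ranking the 3 terms shows the dominant one is 5 · n^(1/2) · (log n)^2. Hence f(n) ∈ Θ(n^(1/2) · (log n)^2).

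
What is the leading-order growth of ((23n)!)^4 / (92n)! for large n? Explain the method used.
((23n)!)^4/(92n)! ~ ((2π·23n)^(3/2) / 2) · 4^(−4·23n)  →  0

Write N = 23n. Stirling: N! ~ sqrt(2π N)(N/e)^N and (4N)! ~ sqrt(2π·4N)·(4N/e)^(4N).
  (N!)^4/(4N)! ~ (2π N)^(4/2) (N/e)^(4N) / [sqrt(2π·4N) (4N/e)^(4N)]
     = (2π N)^(4/2) / sqrt(2π·4N) · (N/(4N))^(4N)
     = (2π N)^((4−1)/2) / 2 · 4^(−4N).
Since 4^4 > 1, the factor 4^(−4N) decays exponentially, so the ratio → 0. Substituting N = 23n gives the stated form.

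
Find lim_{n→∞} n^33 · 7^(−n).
lim = 0

Exponentials with base > 1 dominate every fixed polynomial: for any fixed c, n^c / 7^n → 0 as n → ∞ (e.g. by the ratio test, or by writing 7^n = e^(n ln 7) and noting e^(n ln 7) / n^c → ∞). Hence n^33 · 7^(−n) = n^33 / 7^n → 0.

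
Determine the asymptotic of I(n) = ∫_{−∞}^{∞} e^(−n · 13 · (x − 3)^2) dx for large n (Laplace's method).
I(n) = sqrt(π/(13n))

Here φ(x) = 13 · (x − 3)^2 has its unique minimum at x* = 3 with φ(x*) = 0 and φ''(x*) = 26. Laplace's method gives
  I(n) ~ e^(−n φ(x*)) · sqrt(2π / (n · φ''(x*))) = sqrt(2π / (26n)) = sqrt(π/(13n)).
This is exact: substituting u = (x − 3)·sqrt(13n) gives I(n) = (1/sqrt(13n)) ∫_{−∞}^{∞} e^(−u^2) du = sqrt(π/(13n)).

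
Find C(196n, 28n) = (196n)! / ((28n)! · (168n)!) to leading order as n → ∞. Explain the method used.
C(196n, 28n) ~ (823543/46656)^(28n) · sqrt(7/(12π·28n))

Write N = 28n. Apply Stirling to each factorial:
  (7N)! ~ sqrt(2π·7N) · (7N/e)^(7N),
  N! ~ sqrt(2π N) · (N/e)^N,
  (6N)! ~ sqrt(2π·6N) · (6N/e)^(6N).
The exponential factors combine to (7N)^(7N) / (N^N · (6N)^(6N)) = 7^(7N)/6^(6N) = (7^7/6^6)^N = (823543/46656)^N.
The square-root prefactors combine to sqrt(2π·7N) / (sqrt(2π N)·sqrt(2π·6N)) = sqrt(7 / (2π·6·N)) = sqrt(7/(12π·28n)).
Substituting N = 28n: C(196n, 28n) ~ (823543/46656)^(28n) · sqrt(7/(12π·28n)).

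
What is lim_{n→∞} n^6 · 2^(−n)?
lim = 0

Exponentials with base > 1 dominate every fixed polynomial: for any fixed c, n^c / 2^n → 0 as n → ∞ (e.g. by the ratio test, or by writing 2^n = e^(n ln 2) and noting e^(n ln 2) / n^c → ∞). Hence n^6 · 2^(−n) = n^6 / 2^n → 0.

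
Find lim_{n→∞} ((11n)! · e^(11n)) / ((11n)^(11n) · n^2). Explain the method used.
lim = 0

Stirling: (11n)! ~ sqrt(2π·11n) · (11n/e)^(11n). Hence
  (11n)! · e^(11n) / (11n)^(11n) ~ sqrt(2π·11n).
Dividing by n^2: sqrt(2π·11n) / n^2 = sqrt(2π·11) · n^((1−4)/2), so the expression behaves like sqrt(2π·11) · n^((1−4)/2) → 0.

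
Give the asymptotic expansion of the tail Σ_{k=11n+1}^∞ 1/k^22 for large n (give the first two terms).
Σ_{k>11n} 1/k^22 = 1/(21 · (11n)^21) − 1/(2 · (11n)^22) + O(1/(11n)^23)

Compare to the integral: ∫_{11n}^∞ x^(−22) dx = [−x^(−21)/21]_{11n}^∞ = 1/((22−1)·(11n)^21). The Euler-Maclaurin correction adds −f(11n)/2 = −1/(2·(11n)^22). Euler-Maclaurin then gives
  Σ_{k>11n} 1/k^22 = ∫_{11n}^∞ dx/x^22 − 1/(2·(11n)^22) + O(1/(11n)^23).
(Equivalently this is ζ(22) − Σ_{k≤11n} 1/k^22.)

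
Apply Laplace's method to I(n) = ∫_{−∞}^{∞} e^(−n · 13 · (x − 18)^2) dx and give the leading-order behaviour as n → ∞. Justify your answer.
I(n) = sqrt(π/(13n))

Here φ(x) = 13 · (x − 18)^2 has its unique minimum at x* = 18 with φ(x*) = 0 and φ''(x*) = 26. Laplace's method gives
  I(n) ~ e^(−n φ(x*)) · sqrt(2π / (n · φ''(x*))) = sqrt(2π / (26n)) = sqrt(π/(13n)).
This is exact: substituting u = (x − 18)·sqrt(13n) gives I(n) = (1/sqrt(13n)) ∫_{−∞}^{∞} e^(−u^2) du = sqrt(π/(13n)).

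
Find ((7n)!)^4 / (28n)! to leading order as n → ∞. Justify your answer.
((7n)!)^4/(28n)! ~ ((2π·7n)^(3/2) / 2) · 4^(−4·7n)  →  0

Write N = 7n. Stirling: N! ~ sqrt(2π N)(N/e)^N and (4N)! ~ sqrt(2π·4N)·(4N/e)^(4N).
  (N!)^4/(4N)! ~ (2π N)^(4/2) (N/e)^(4N) / [sqrt(2π·4N) (4N/e)^(4N)]
     = (2π N)^(4/2) / sqrt(2π·4N) · (N/(4N))^(4N)
     = (2π N)^((4−1)/2) / 2 · 4^(−4N).
Since 4^4 > 1, the factor 4^(−4N) decays exponentially, so the ratio → 0. Substituting N = 7n gives the stated form.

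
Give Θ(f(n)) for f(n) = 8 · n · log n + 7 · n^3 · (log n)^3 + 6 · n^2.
f(n) ∈ Θ(n^3 · (log n)^3)

Compare the terms by growth order. For large n, n^a · (log n)^b dominates n^a' · (log n)^b' iff a > a', or (a = a' and b > b'). Ranking the 3 terms shows the dominant one is 7 · n^3 · (log n)^3. Hence f(n) ∈ Θ(n^3 · (log n)^3).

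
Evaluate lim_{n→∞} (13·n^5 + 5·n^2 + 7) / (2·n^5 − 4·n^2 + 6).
lim = 13/2

For large n the leading n^5 terms dominate both numerator and denominator. Dividing top and bottom by n^5, every other term tends to 0, leaving 13/2.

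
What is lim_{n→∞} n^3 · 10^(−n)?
lim = 0

Exponentials with base > 1 dominate every fixed polynomial: for any fixed c, n^c / 10^n → 0 as n → ∞ (e.g. by the ratio test, or by writing 10^n = e^(n ln 10) and noting e^(n ln 10) / n^c → ∞). Hence n^3 · 10^(−n) = n^3 / 10^n → 0.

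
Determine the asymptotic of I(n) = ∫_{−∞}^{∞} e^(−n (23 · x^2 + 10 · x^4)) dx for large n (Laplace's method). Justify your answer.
I(n) ~ sqrt(π/(23n))

φ(x) = 23 · x^2 + 10 · x^4 has its unique global minimum at x* = 0 (since φ'(x) = 46x + 40x^3 = 0 only at x = 0 for real x with both coefficients positive, and φ → ∞ as |x| → ∞). At x* = 0, φ(0) = 0 and φ''(0) = 46. Laplace's method then gives
  I(n) ~ sqrt(2π / (n · φ''(0))) · e^(−n φ(0)) = sqrt(2π / (46n)) = sqrt(π/(23n)).
The 10 · x^4 term contributes only at subleading order (an O(1/n) relative correction).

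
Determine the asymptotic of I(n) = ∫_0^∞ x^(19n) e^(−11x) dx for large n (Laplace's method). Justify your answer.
I(n) ~ (sqrt(2π·19n) / 11) · (19n/(11e))^(19n)

Write the integrand as exp(19n ln x − 11x) and set f(x) = 19n ln x − 11x. Then f'(x) = 19n/x − 11 = 0 at x* = 19n/11, and f''(x*) = −19n/x*^2 = −11^2/(19n). Laplace's method (interior maximum) gives
  I(n) ~ e^(f(x*)) · sqrt(2π / |f''(x*)|)
        = exp(19n ln(19n/11) − 19n) · sqrt(2π · 19n / 11^2)
        = (19n/11)^(19n) e^(−19n) · sqrt(2π·19n) / 11
        = (sqrt(2π·19n) / 11) · (19n/(11e))^(19n).
This matches Γ(19n+1)/11^(19n+1) with Stirling applied to Γ.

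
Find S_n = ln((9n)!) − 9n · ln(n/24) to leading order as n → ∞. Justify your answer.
S_n ~ 9n · (ln 216 − 1) + O(ln n)

Stirling: ln((9n)!) = 9n ln(9n) − 9n + O(ln n).
  S_n = 9n ln(9n) − 9n − 9n ln(n/24) + O(ln n)
      = 9n ln(9n) − 9n ln n + 9n ln 24 − 9n + O(ln n)
      = 9n ln 9 + 9n ln 24 − 9n + O(ln n)
      = 9n (ln 216 − 1) + O(ln n).
Numerically ln(216) − 1 ≈ 4.3753.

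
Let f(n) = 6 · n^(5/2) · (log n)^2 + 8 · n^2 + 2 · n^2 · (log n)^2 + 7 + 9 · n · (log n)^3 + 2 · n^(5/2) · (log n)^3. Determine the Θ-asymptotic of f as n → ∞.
f(n) ∈ Θ(n^(5/2) · (log n)^3)

Compare the terms by growth order. For large n, n^a · (log n)^b dominates n^a' · (log n)^b' iff a > a', or (a = a' and b > b'). Ranking the 6 terms shows the dominant one is 2 · n^(5/2) · (log n)^3. Hence f(n) ∈ Θ(n^(5/2) · (log n)^3).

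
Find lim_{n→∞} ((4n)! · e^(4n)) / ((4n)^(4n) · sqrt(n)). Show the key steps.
lim = sqrt(2π·4)

Stirling: (4n)! ~ sqrt(2π·4n) · (4n/e)^(4n). Hence
  (4n)! · e^(4n) / (4n)^(4n) ~ sqrt(2π·4n).
Dividing by sqrt(n): sqrt(2π·4n) / sqrt(n) = sqrt(2π·4) · n^((1−1)/2), so the limit is sqrt(2π·4).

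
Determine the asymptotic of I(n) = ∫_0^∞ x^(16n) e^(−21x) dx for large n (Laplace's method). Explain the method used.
I(n) ~ (sqrt(2π·16n) / 21) · (16n/(21e))^(16n)

Write the integrand as exp(16n ln x − 21x) and set f(x) = 16n ln x − 21x. Then f'(x) = 16n/x − 21 = 0 at x* = 16n/21, and f''(x*) = −16n/x*^2 = −21^2/(16n). Laplace's method (interior maximum) gives
  I(n) ~ e^(f(x*)) · sqrt(2π / |f''(x*)|)
        = exp(16n ln(16n/21) − 16n) · sqrt(2π · 16n / 21^2)
        = (16n/21)^(16n) e^(−16n) · sqrt(2π·16n) / 21
        = (sqrt(2π·16n) / 21) · (16n/(21e))^(16n).
This matches Γ(16n+1)/21^(16n+1) with Stirling applied to Γ.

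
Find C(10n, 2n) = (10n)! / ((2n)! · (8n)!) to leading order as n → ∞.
C(10n, 2n) ~ (3125/256)^(2n) · sqrt(5/(8π·2n))

Write N = 2n. Apply Stirling to each factorial:
  (5N)! ~ sqrt(2π·5N) · (5N/e)^(5N),
  N! ~ sqrt(2π N) · (N/e)^N,
  (4N)! ~ sqrt(2π·4N) · (4N/e)^(4N).
The exponential factors combine to (5N)^(5N) / (N^N · (4N)^(4N)) = 5^(5N)/4^(4N) = (5^5/4^4)^N = (3125/256)^N.
The square-root prefactors combine to sqrt(2π·5N) / (sqrt(2π N)·sqrt(2π·4N)) = sqrt(5 / (2π·4·N)) = sqrt(5/(8π·2n)).
Substituting N = 2n: C(10n, 2n) ~ (3125/256)^(2n) · sqrt(5/(8π·2n)).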